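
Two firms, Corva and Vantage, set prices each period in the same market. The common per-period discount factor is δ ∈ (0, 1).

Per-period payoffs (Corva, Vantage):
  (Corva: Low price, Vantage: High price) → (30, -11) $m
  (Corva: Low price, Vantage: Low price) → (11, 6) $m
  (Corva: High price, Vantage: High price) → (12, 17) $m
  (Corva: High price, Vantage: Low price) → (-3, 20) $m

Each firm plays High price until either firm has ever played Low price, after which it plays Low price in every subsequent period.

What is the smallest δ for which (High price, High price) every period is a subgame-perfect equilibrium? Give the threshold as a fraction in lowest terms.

18/19

Corva: cooperation gives 12 each period; deviation gives 30 once then 11 forever.
  12/(1−δ) ≥ 30 + 11δ/(1−δ) ⇒ δ ≥ 18/19.
Vantage: cooperation gives 17 each period; deviation gives 20 once then 6 forever.
  δ ≥ 3/14.
Both must hold, so the binding constraint is Corva's: δ ≥ 18/19.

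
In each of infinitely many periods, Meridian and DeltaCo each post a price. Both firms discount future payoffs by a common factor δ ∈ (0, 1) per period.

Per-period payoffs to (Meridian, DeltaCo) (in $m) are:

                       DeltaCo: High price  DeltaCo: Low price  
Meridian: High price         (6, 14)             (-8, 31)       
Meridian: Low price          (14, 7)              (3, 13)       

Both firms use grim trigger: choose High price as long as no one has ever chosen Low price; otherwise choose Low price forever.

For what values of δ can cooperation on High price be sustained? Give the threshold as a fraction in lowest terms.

17/18

Meridian's threshold: (14−6)/(14−3) = 8/11.
DeltaCo's threshold: (31−14)/(31−13) = 17/18.
8/11 < 17/18, so DeltaCo binds and δ* = 17/18.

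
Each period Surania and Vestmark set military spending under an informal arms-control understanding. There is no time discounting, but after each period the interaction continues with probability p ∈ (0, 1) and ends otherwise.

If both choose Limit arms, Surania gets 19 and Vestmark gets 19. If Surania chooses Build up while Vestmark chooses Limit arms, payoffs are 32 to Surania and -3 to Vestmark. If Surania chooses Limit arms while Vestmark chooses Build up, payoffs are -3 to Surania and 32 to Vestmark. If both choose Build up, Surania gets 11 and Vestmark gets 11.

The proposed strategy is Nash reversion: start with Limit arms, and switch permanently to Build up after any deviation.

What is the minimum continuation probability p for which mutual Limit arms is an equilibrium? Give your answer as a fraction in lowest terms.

13/21

Expected cooperation value is 19 + p·19 + p²·19 + … = 19/(1−p); deviation gives 32 + p·11/(1−p).
19 ≥ 32(1−p) + 11p ⇒ 21p ≥ 13 ⇒ p ≥ 13/21.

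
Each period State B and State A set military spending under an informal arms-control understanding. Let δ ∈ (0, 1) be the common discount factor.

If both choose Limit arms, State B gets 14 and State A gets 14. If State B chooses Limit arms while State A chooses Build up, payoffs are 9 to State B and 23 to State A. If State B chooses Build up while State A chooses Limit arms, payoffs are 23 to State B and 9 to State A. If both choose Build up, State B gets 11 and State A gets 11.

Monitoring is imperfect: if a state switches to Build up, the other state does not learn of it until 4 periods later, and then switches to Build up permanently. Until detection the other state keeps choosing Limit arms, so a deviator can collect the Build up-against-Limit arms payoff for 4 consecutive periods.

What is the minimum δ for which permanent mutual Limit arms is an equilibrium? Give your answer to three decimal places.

0.931

A deviator earns 23 for 4 periods, then 11 forever; cooperating earns 14 forever. Multiplying the IC by (1−δ):
14 ≥ 23(1−δ^4) + 11δ^4, so 12·δ^4 ≥ 9 and δ^4 ≥ 3/4.
δ ≥ (3/4)^(1/4) ≈ 0.931.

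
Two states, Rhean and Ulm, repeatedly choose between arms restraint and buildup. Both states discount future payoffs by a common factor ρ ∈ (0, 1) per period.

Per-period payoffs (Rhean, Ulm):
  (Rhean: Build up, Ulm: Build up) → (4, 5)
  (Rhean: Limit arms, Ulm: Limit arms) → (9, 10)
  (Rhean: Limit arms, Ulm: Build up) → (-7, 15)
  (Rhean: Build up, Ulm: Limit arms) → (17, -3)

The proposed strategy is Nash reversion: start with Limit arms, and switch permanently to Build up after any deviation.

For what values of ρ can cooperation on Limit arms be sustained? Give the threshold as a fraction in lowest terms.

Rhean's threshold: (17−9)/(17−4) = 8/13.
Ulm's threshold: (15−10)/(15−5) = 1/2.
8/13 > 1/2, so Rhean binds and ρ* = 8/13.

8/13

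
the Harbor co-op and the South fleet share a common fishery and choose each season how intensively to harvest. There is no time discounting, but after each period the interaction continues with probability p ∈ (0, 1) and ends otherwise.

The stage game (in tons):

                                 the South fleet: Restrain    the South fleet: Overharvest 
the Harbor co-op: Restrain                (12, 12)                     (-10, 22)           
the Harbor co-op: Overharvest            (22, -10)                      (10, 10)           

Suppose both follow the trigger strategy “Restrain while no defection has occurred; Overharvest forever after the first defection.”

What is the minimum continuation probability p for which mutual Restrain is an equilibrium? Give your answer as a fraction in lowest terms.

With no time discounting, the continuation probability p plays the role of the discount factor.
Grim-trigger IC: 12/(1−p) ≥ 22 + 10p/(1−p) ⇒ p ≥ (22−12)/(22−10) = 5/6.

5/6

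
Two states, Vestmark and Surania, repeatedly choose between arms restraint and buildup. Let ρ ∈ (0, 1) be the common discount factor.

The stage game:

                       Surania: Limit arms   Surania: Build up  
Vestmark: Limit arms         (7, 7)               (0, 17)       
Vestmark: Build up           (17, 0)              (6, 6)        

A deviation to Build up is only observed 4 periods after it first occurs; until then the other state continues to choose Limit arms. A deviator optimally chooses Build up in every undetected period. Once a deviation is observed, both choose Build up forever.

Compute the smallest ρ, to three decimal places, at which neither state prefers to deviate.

Deviating for the 4 undetected periods gains 17−7 = 10 per period over cooperation, then loses 7−6 = 1 per period forever once punishment starts.
Gain: 10(1 + ρ + … + ρ^3); loss: 1·ρ^4/(1−ρ).
No profitable deviation ⇔ 10(1−ρ^4) ≤ 1·ρ^4, i.e. ρ^4 ≥ 10/(10+1) = 10/11.
Hence ρ ≥ (10/11)^(1/4) ≈ 0.976.

0.976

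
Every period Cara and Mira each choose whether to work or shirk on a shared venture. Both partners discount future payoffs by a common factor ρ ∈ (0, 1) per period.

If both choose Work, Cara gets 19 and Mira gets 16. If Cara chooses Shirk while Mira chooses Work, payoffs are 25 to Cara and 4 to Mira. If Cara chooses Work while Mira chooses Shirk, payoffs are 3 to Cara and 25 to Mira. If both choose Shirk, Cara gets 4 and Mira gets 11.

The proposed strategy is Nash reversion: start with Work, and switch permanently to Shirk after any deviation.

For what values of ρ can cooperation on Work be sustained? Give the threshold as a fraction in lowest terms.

9/14

Cara's threshold: (25−19)/(25−4) = 2/7.
Mira's threshold: (25−16)/(25−11) = 9/14.
2/7 < 9/14, so Mira binds and ρ* = 9/14.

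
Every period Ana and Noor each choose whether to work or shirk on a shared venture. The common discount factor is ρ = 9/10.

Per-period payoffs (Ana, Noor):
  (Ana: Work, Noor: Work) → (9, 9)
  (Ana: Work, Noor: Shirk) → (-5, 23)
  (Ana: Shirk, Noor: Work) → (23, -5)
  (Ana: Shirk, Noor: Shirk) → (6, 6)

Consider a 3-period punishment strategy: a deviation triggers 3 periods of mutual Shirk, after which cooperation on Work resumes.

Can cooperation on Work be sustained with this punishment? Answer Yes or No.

A one-shot deviation gives 23 now, then 6 for 3 periods, then back to 9.
Gain from deviating: (23−9) today; loss: (9−6) in each of the next 3 periods.
No-deviation condition: (9−6)(ρ+…+ρ^3) ≥ 23−9, i.e. ρ+…+ρ^3 ≥ 14/3.
At ρ = 9/10: ρ+…+ρ^3 = 2.4390 < 4.6667.
So cooperation is not sustainable.

No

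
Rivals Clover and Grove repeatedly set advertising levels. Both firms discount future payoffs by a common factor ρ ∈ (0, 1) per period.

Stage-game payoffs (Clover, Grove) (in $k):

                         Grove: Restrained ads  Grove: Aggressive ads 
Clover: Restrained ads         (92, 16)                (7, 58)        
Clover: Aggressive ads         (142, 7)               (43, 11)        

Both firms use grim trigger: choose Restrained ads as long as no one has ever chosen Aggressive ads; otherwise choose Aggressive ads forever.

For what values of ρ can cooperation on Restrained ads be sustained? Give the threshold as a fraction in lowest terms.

For Clover: deviation gain 142−92 = 50, per-period punishment loss 92−43 = 49. IC gives ρ ≥ 50/99.
For Grove: gain 42, loss 5 per period, so ρ ≥ 42/47.
The tighter constraint is Grove's, so cooperation needs ρ ≥ 42/47.

42/47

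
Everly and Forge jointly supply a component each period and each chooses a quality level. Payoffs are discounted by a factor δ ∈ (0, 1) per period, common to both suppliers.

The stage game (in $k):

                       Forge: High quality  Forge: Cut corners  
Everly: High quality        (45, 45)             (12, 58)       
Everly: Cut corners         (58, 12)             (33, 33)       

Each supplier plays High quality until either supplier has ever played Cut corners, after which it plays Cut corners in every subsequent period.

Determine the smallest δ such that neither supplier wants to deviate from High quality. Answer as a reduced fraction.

One-period gain from deviating is 58 − 45 = 13. The loss is 45 − 33 = 12 in every subsequent period, with present value 12·δ/(1−δ).
Deviation is unprofitable when 12·δ/(1−δ) ≥ 13, i.e. δ/(1−δ) ≥ 13/12.
Equivalently δ ≥ 13/(13+12) = 13/25.

13/25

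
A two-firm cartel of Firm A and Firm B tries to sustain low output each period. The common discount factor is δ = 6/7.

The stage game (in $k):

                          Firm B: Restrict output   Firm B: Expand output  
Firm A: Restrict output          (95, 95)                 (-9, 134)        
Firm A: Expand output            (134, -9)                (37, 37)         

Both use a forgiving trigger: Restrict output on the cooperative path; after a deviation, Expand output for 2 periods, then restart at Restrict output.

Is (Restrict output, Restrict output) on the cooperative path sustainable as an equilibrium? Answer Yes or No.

A one-shot deviation gives 134 now, then 37 for 2 periods, then back to 95.
Gain from deviating: (134−95) today; loss: (95−37) in each of the next 2 periods.
No-deviation condition: (95−37)(δ+…+δ^2) ≥ 134−95, i.e. δ+…+δ^2 ≥ 39/58.
At δ = 6/7: δ+…+δ^2 = 1.5918 ≥ 0.6724.
So cooperation is sustainable.

Yes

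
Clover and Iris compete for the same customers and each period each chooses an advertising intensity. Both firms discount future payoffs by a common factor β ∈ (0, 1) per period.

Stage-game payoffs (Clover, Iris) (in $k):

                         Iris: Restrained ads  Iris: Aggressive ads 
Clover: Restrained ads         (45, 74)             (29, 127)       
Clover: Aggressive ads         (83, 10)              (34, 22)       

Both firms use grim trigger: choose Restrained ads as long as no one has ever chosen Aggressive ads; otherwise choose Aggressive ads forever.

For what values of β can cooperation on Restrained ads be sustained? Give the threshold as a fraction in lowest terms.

38/49

Clover: cooperation gives 45 each period; deviation gives 83 once then 34 forever.
  45/(1−β) ≥ 83 + 34β/(1−β) ⇒ β ≥ 38/49.
Iris: cooperation gives 74 each period; deviation gives 127 once then 22 forever.
  β ≥ 53/105.
Both must hold, so the binding constraint is Clover's: β ≥ 38/49.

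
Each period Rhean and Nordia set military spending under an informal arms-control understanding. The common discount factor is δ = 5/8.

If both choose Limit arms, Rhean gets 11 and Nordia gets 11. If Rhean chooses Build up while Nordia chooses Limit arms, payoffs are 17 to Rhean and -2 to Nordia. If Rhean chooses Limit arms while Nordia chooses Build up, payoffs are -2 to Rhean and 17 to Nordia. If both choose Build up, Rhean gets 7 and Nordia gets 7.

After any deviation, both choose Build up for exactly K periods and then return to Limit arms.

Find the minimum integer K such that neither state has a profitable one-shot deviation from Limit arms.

5

No profitable deviation requires (11−7)(δ+…+δ^K) ≥ 17−11, i.e. δ+…+δ^K ≥ 3/2 ≈ 1.5000.
With δ = 5/8, the partial sums are K=1: 0.6250, K=2: 1.0156, K=3: 1.2598, K=4: 1.4124, K=5: 1.5077.
K = 5 is the first length at which the sum reaches 1.5000.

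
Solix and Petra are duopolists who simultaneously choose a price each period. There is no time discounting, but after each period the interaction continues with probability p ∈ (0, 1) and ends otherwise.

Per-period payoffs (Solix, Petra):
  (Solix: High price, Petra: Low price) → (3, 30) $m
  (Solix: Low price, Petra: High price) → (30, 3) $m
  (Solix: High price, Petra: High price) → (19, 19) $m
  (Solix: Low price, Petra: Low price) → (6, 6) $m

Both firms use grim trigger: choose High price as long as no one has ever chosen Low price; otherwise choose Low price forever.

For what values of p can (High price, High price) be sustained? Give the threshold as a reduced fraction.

11/24

With no time discounting, the continuation probability p plays the role of the discount factor.
Grim-trigger IC: 19/(1−p) ≥ 30 + 6p/(1−p) ⇒ p ≥ (30−19)/(30−6) = 11/24.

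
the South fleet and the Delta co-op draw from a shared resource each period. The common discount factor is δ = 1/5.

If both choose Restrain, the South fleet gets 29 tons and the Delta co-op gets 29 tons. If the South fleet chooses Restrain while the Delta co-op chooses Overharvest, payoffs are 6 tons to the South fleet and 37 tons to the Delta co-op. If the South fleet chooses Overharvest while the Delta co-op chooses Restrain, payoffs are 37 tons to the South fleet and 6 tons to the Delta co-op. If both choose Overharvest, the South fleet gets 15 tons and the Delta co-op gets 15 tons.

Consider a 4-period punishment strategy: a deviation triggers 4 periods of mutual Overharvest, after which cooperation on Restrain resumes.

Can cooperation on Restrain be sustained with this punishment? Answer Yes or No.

No

Comparing payoff streams over the 5 periods until play realigns: cooperate → 29(1+δ+…+δ^4); deviate → 37 + 15(δ+…+δ^4).
Cooperation is sustained iff (29−15)(δ+…+δ^4) ≥ 37−29.
δ+…+δ^4 = 1/5·(1−(1/5)^4)/(1−1/5) = 0.2496, and (37−29)/(29−15) = 0.5714.
0.2496 < 0.5714, so cooperation is not sustainable.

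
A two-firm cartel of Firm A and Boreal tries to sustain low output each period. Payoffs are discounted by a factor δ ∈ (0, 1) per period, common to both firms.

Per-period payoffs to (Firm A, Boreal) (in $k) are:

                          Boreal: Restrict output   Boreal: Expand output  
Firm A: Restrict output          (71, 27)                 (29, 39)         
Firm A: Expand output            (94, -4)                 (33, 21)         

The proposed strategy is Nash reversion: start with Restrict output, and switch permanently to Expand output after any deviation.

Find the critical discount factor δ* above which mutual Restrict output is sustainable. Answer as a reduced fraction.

Firm A's threshold: (94−71)/(94−33) = 23/61.
Boreal's threshold: (39−27)/(39−21) = 2/3.
23/61 < 2/3, so Boreal binds and δ* = 2/3.

2/3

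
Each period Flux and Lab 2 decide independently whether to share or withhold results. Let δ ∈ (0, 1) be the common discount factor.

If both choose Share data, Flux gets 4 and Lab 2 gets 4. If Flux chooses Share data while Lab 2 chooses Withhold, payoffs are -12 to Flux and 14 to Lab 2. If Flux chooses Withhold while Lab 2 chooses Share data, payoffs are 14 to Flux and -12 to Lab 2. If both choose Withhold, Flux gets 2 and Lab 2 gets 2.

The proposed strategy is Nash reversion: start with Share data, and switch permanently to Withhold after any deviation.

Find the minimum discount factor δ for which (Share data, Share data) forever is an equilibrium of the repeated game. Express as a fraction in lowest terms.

5/6

One-period gain from deviating is 14 − 4 = 10. The loss is 4 − 2 = 2 in every subsequent period, with present value 2·δ/(1−δ).
Deviation is unprofitable when 2·δ/(1−δ) ≥ 10, i.e. δ/(1−δ) ≥ 5.
Equivalently δ ≥ 10/(10+2) = 5/6.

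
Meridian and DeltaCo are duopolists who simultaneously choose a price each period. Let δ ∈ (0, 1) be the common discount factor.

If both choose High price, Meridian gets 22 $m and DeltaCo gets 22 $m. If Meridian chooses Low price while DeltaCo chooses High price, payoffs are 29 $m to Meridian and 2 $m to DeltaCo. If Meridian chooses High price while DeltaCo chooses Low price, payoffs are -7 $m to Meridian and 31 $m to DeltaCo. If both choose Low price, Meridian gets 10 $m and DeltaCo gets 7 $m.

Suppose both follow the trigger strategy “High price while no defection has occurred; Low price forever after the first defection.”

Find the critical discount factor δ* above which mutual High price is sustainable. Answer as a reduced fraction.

For Meridian: deviation gain 29−22 = 7, per-period punishment loss 22−10 = 12. IC gives δ ≥ 7/19.
For DeltaCo: gain 9, loss 15 per period, so δ ≥ 9/24 = 3/8.
The tighter constraint is DeltaCo's, so cooperation needs δ ≥ 3/8.

3/8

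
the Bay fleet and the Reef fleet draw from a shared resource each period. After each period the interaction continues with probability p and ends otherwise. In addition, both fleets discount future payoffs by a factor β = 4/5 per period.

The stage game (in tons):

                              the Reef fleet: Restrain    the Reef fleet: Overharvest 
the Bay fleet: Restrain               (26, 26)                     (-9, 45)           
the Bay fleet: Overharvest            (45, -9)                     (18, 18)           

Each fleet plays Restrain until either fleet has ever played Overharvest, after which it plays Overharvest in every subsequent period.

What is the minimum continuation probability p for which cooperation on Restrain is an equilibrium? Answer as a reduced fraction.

With continuation probability p and discount β, the effective per-period discount factor is βp.
Grim-trigger IC: βp ≥ (45−26)/(45−18) = 19/27.
So p ≥ (19/27)/(4/5) = 95/108.

95/108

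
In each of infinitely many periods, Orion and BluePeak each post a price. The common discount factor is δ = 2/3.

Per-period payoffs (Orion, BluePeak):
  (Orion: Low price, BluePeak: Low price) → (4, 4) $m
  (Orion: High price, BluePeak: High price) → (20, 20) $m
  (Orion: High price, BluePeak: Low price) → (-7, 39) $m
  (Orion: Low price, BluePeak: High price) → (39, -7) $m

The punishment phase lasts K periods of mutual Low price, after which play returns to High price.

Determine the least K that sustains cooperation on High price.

IC: δ(1−δ^K)/(1−δ) ≥ (39−20)/(20−4) = 19/16.
With δ = 2/3: need 1 − δ^K ≥ 19/16·(1−2/3)/(2/3), i.e. δ^K ≤ 0.4062.
Since (2/3)^2 = 0.4444 and (2/3)^3 = 0.2963, the smallest such K is 3.

3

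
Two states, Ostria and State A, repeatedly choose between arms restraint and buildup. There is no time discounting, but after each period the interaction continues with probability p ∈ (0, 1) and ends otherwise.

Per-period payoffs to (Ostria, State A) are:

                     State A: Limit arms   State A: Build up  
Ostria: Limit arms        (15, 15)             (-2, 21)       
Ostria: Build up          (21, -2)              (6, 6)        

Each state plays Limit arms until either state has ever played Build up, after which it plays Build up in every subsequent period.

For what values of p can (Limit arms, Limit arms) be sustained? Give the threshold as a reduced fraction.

Expected cooperation value is 15 + p·15 + p²·15 + … = 15/(1−p); deviation gives 21 + p·6/(1−p).
15 ≥ 21(1−p) + 6p ⇒ 15p ≥ 6 ⇒ p ≥ 6/15 = 2/5.

2/5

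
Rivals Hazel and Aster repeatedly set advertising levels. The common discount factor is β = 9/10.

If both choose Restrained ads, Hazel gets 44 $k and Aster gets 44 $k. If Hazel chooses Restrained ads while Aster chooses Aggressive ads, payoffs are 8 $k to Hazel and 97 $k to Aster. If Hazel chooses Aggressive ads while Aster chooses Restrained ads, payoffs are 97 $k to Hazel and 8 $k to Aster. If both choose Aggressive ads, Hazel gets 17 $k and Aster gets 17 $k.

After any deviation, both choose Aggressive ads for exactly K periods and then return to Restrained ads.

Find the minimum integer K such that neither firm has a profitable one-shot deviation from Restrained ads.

IC: β(1−β^K)/(1−β) ≥ (97−44)/(44−17) = 53/27.
With β = 9/10: need 1 − β^K ≥ 53/27·(1−9/10)/(9/10), i.e. β^K ≤ 0.7819.
Since (9/10)^2 = 0.8100 and (9/10)^3 = 0.7290, the smallest such K is 3.

3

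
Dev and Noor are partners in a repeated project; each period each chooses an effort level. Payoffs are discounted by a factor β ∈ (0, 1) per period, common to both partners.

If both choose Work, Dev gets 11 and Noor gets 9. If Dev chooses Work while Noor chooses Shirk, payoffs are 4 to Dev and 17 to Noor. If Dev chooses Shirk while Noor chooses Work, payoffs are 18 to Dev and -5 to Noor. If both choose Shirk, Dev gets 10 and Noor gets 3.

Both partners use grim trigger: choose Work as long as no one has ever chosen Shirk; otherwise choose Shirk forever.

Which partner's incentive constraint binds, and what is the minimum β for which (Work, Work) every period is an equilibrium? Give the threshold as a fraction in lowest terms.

Dev; β ≥ 7/8

For Dev: deviation gain 18−11 = 7, per-period punishment loss 11−10 = 1. IC gives β ≥ 7/8.
For Noor: gain 8, loss 6 per period, so β ≥ 8/14 = 4/7.
The tighter constraint is Dev's, so cooperation needs β ≥ 7/8.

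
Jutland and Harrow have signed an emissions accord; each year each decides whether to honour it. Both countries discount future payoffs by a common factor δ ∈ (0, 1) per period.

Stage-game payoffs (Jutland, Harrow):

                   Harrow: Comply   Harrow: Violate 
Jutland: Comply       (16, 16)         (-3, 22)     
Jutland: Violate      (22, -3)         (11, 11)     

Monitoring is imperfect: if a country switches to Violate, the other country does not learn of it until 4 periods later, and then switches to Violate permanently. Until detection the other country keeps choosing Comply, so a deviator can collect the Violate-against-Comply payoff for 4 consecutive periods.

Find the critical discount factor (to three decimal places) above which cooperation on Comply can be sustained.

0.859

The best deviation is to choose Violate for all 4 undetected periods, earning 22 each, then 11 forever once detected.
Deviation value: 22(1−δ^4)/(1−δ) + 11δ^4/(1−δ); cooperation value: 16/(1−δ).
IC: 16 ≥ 22(1−δ^4) + 11δ^4 = 22 − 11δ^4.
So δ^4 ≥ 6/11, giving δ ≥ (6/11)^(1/4) ≈ 0.859.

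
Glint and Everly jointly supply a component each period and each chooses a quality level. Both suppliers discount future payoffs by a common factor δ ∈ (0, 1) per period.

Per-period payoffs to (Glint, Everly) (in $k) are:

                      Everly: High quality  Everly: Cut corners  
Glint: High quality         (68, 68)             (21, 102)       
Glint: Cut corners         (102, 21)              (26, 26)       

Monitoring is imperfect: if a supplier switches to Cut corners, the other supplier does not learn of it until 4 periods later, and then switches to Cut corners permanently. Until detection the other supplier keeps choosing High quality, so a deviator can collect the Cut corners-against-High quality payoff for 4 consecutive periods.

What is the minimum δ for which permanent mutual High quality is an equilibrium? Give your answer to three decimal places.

0.818

The best deviation is to choose Cut corners for all 4 undetected periods, earning 102 each, then 26 forever once detected.
Deviation value: 102(1−δ^4)/(1−δ) + 26δ^4/(1−δ); cooperation value: 68/(1−δ).
IC: 68 ≥ 102(1−δ^4) + 26δ^4 = 102 − 76δ^4.
So δ^4 ≥ 34/76 = 17/38, giving δ ≥ (17/38)^(1/4) ≈ 0.818.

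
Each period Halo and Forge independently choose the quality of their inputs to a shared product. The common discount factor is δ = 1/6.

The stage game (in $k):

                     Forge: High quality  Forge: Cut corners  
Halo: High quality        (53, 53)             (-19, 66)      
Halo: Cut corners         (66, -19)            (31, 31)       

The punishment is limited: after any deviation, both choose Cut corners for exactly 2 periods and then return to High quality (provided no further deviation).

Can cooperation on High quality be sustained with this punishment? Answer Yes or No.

No

A one-shot deviation gives 66 now, then 31 for 2 periods, then back to 53.
Gain from deviating: (66−53) today; loss: (53−31) in each of the next 2 periods.
No-deviation condition: (53−31)(δ+…+δ^2) ≥ 66−53, i.e. δ+…+δ^2 ≥ 13/22.
At δ = 1/6: δ+…+δ^2 = 0.1944 < 0.5909.
So cooperation is not sustainable.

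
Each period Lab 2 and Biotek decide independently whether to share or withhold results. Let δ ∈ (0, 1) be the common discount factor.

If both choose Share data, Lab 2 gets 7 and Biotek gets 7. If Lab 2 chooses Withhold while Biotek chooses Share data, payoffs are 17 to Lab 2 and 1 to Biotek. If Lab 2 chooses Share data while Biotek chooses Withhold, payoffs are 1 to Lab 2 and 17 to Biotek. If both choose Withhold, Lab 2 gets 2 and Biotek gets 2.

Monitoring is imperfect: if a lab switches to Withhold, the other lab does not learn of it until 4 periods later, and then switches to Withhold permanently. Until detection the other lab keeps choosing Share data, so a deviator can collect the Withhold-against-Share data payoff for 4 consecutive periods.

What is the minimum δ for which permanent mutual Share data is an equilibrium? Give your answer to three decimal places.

0.904

Deviating for the 4 undetected periods gains 17−7 = 10 per period over cooperation, then loses 7−2 = 5 per period forever once punishment starts.
Gain: 10(1 + δ + … + δ^3); loss: 5·δ^4/(1−δ).
No profitable deviation ⇔ 10(1−δ^4) ≤ 5·δ^4, i.e. δ^4 ≥ 10/(10+5) = 2/3.
Hence δ ≥ (2/3)^(1/4) ≈ 0.904.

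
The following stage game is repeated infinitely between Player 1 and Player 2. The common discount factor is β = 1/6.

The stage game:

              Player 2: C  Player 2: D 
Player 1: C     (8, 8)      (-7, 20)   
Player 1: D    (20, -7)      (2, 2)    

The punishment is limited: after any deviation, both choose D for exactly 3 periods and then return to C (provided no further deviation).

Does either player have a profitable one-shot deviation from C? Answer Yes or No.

Yes

Comparing payoff streams over the 4 periods until play realigns: cooperate → 8(1+β+…+β^3); deviate → 20 + 2(β+…+β^3).
Cooperation is sustained iff (8−2)(β+…+β^3) ≥ 20−8.
β+…+β^3 = 1/6·(1−(1/6)^3)/(1−1/6) = 0.1991, and (20−8)/(8−2) = 2.0000.
0.1991 < 2.0000, so cooperation is not sustainable.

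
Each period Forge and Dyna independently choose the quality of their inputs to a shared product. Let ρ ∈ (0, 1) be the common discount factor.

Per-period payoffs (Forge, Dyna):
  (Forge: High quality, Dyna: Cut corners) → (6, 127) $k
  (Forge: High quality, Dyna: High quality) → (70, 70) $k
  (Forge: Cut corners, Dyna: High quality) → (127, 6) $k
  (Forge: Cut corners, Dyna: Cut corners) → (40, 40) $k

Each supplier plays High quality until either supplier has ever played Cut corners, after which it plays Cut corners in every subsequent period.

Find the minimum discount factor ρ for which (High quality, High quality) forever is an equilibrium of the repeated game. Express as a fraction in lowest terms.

19/29

70/(1−ρ) ≥ 127 + 40ρ/(1−ρ)
70 ≥ 127 − 87ρ
ρ ≥ 57/87 = 19/29.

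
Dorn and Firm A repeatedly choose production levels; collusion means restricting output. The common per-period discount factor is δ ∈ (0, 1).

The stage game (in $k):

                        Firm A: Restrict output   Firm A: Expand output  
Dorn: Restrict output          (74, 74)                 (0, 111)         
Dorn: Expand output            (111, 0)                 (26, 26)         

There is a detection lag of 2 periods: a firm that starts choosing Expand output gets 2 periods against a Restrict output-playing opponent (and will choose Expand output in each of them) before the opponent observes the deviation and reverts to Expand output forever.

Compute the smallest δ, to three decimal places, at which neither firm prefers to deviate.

0.660

A deviator earns 111 for 2 periods, then 26 forever; cooperating earns 74 forever. Multiplying the IC by (1−δ):
74 ≥ 111(1−δ^2) + 26δ^2, so 85·δ^2 ≥ 37 and δ^2 ≥ 37/85.
δ ≥ (37/85)^(1/2) ≈ 0.660.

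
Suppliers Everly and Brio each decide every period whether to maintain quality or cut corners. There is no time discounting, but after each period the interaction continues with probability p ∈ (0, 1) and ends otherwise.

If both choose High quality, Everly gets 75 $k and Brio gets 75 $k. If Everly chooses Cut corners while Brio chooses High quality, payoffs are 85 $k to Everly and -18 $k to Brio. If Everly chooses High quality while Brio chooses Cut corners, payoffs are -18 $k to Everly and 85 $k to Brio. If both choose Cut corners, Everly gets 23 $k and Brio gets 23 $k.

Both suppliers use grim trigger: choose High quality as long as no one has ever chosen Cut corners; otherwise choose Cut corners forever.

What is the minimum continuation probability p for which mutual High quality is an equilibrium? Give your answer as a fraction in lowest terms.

5/31

With no time discounting, the continuation probability p plays the role of the discount factor.
Grim-trigger IC: 75/(1−p) ≥ 85 + 23p/(1−p) ⇒ p ≥ (85−75)/(85−23) = 5/31.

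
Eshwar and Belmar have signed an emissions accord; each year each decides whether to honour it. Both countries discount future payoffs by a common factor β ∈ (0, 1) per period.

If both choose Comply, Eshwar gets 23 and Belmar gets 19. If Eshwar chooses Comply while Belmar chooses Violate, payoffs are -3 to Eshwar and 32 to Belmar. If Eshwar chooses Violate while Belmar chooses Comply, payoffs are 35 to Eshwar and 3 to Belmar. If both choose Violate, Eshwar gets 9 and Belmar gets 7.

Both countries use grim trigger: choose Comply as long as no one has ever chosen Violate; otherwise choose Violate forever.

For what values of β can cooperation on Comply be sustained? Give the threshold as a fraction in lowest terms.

Eshwar: cooperation gives 23 each period; deviation gives 35 once then 9 forever.
  23/(1−β) ≥ 35 + 9β/(1−β) ⇒ β ≥ 12/26 = 6/13.
Belmar: cooperation gives 19 each period; deviation gives 32 once then 7 forever.
  β ≥ 13/25.
Both must hold, so the binding constraint is Belmar's: β ≥ 13/25.

13/25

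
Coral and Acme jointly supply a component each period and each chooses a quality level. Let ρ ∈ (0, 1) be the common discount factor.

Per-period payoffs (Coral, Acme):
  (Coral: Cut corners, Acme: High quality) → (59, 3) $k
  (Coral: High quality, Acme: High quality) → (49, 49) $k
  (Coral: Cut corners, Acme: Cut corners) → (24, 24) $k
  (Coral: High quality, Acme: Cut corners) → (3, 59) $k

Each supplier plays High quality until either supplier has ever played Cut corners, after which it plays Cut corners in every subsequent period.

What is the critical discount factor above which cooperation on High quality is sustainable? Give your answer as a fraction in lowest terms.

Under grim trigger the critical discount factor is (T−C)/(T−P) with T = 59, C = 49, P = 24.
ρ* = (59−49)/(59−24) = 10/35 = 2/7.

2/7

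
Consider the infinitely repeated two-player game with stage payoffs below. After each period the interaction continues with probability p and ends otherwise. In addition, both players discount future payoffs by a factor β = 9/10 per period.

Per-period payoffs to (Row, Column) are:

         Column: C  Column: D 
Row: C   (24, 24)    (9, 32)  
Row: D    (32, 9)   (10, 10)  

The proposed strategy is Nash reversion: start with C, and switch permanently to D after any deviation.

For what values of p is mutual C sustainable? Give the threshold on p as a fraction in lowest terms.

40/99

Expected continuation weight on next period's payoff is β·p = 9/10·p, which plays the role of the discount factor.
Cooperation requires 9/10·p ≥ (32−24)/(32−10) = 4/11, hence p ≥ 40/99.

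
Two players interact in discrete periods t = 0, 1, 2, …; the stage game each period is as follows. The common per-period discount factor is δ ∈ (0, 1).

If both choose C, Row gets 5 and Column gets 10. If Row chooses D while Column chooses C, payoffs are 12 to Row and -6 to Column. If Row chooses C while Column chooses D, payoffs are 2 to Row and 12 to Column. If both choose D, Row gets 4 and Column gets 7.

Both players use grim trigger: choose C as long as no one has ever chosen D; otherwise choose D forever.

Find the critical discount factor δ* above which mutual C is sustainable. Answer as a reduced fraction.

Row: cooperation gives 5 each period; deviation gives 12 once then 4 forever.
  5/(1−δ) ≥ 12 + 4δ/(1−δ) ⇒ δ ≥ 7/8.
Column: cooperation gives 10 each period; deviation gives 12 once then 7 forever.
  δ ≥ 2/5.
Both must hold, so the binding constraint is Row's: δ ≥ 7/8.

7/8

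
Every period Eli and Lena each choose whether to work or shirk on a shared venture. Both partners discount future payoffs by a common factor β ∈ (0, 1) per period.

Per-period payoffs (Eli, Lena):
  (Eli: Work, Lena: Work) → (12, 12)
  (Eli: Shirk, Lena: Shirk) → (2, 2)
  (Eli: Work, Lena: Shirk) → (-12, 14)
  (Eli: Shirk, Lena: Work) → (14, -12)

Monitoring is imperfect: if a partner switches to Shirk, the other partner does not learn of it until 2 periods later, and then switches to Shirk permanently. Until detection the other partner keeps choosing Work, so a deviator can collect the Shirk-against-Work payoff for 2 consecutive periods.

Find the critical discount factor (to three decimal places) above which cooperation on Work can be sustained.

The best deviation is to choose Shirk for all 2 undetected periods, earning 14 each, then 2 forever once detected.
Deviation value: 14(1−β^2)/(1−β) + 2β^2/(1−β); cooperation value: 12/(1−β).
IC: 12 ≥ 14(1−β^2) + 2β^2 = 14 − 12β^2.
So β^2 ≥ 2/12 = 1/6, giving β ≥ (1/6)^(1/2) ≈ 0.408.

0.408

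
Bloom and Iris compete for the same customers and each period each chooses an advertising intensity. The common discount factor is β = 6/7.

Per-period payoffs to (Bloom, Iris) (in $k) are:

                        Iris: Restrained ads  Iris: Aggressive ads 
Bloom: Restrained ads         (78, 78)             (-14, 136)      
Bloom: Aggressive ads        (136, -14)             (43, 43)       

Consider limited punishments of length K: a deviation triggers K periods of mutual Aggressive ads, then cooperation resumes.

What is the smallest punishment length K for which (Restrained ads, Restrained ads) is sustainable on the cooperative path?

3

No profitable deviation requires (78−43)(β+…+β^K) ≥ 136−78, i.e. β+…+β^K ≥ 58/35 ≈ 1.6571.
With β = 6/7, the partial sums are K=1: 0.8571, K=2: 1.5918, K=3: 2.2216.
K = 3 is the first length at which the sum reaches 1.6571.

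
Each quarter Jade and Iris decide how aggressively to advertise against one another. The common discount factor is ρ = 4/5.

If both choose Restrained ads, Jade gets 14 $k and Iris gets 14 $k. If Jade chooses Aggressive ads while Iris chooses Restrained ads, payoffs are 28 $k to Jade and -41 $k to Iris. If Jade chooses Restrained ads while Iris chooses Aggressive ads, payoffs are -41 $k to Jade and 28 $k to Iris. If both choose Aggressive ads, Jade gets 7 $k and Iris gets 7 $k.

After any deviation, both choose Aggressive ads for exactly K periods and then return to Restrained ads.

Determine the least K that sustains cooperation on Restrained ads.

IC: ρ(1−ρ^K)/(1−ρ) ≥ (28−14)/(14−7) = 2.
With ρ = 4/5: need 1 − ρ^K ≥ 2·(1−4/5)/(4/5), i.e. ρ^K ≤ 0.5000.
Since (4/5)^3 = 0.5120 and (4/5)^4 = 0.4096, the smallest such K is 4.

4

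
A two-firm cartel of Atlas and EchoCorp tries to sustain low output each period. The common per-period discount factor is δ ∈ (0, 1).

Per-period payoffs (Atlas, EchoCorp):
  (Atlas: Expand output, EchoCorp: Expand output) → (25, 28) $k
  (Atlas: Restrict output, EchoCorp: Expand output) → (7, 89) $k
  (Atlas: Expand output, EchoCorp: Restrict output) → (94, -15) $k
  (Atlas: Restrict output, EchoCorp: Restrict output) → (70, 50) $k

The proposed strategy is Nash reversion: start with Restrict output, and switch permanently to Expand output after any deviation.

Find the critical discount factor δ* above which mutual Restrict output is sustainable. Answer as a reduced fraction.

39/61

Atlas's threshold: (94−70)/(94−25) = 8/23.
EchoCorp's threshold: (89−50)/(89−28) = 39/61.
8/23 < 39/61, so EchoCorp binds and δ* = 39/61.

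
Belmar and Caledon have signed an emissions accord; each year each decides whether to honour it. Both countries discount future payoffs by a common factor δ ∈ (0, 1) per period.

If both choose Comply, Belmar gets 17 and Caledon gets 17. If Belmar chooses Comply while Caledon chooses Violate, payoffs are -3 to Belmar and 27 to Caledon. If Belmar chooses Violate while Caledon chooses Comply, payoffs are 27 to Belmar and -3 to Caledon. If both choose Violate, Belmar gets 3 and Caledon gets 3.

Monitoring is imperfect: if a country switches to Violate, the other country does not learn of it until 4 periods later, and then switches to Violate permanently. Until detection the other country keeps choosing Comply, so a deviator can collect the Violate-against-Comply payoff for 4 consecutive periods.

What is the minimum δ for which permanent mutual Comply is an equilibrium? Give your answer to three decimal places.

0.803

A deviator earns 27 for 4 periods, then 3 forever; cooperating earns 17 forever. Multiplying the IC by (1−δ):
17 ≥ 27(1−δ^4) + 3δ^4, so 24·δ^4 ≥ 10 and δ^4 ≥ 5/12.
δ ≥ (5/12)^(1/4) ≈ 0.803.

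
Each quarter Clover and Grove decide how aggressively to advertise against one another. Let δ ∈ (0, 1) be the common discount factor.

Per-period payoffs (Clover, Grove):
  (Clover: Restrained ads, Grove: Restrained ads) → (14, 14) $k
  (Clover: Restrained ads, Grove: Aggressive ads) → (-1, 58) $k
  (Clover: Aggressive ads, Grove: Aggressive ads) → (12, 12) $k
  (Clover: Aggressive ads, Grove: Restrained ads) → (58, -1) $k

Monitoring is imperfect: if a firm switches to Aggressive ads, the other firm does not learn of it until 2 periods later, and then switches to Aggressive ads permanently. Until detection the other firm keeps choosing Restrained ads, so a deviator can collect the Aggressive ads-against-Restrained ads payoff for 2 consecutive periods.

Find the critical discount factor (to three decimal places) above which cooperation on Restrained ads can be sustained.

A deviator earns 58 for 2 periods, then 12 forever; cooperating earns 14 forever. Multiplying the IC by (1−δ):
14 ≥ 58(1−δ^2) + 12δ^2, so 46·δ^2 ≥ 44 and δ^2 ≥ 22/23.
δ ≥ (22/23)^(1/2) ≈ 0.978.

0.978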